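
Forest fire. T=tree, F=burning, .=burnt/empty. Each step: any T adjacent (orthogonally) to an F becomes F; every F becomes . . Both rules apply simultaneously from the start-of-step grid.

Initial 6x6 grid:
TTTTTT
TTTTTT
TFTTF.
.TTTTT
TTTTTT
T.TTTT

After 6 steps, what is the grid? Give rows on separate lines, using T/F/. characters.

Step 1: 7 trees catch fire, 2 burn out
  TTTTTT
  TFTTFT
  F.FF..
  .FTTFT
  TTTTTT
  T.TTTT
Step 2: 11 trees catch fire, 7 burn out
  TFTTFT
  F.FF.F
  ......
  ..FF.F
  TFTTFT
  T.TTTT
Step 3: 9 trees catch fire, 11 burn out
  F.FF.F
  ......
  ......
  ......
  F.FF.F
  T.TTFT
Step 4: 4 trees catch fire, 9 burn out
  ......
  ......
  ......
  ......
  ......
  F.FF.F
Step 5: 0 trees catch fire, 4 burn out
  ......
  ......
  ......
  ......
  ......
  ......
Step 6: 0 trees catch fire, 0 burn out
  ......
  ......
  ......
  ......
  ......
  ......

......
......
......
......
......
......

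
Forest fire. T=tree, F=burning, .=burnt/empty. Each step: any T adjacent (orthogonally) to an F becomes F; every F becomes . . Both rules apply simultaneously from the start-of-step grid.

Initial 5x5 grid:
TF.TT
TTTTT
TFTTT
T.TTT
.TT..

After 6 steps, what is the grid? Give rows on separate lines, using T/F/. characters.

Step 1: 4 trees catch fire, 2 burn out
  F..TT
  TFTTT
  F.FTT
  T.TTT
  .TT..
Step 2: 5 trees catch fire, 4 burn out
  ...TT
  F.FTT
  ...FT
  F.FTT
  .TT..
Step 3: 4 trees catch fire, 5 burn out
  ...TT
  ...FT
  ....F
  ...FT
  .TF..
Step 4: 4 trees catch fire, 4 burn out
  ...FT
  ....F
  .....
  ....F
  .F...
Step 5: 1 trees catch fire, 4 burn out
  ....F
  .....
  .....
  .....
  .....
Step 6: 0 trees catch fire, 1 burn out
  .....
  .....
  .....
  .....
  .....

.....
.....
.....
.....
.....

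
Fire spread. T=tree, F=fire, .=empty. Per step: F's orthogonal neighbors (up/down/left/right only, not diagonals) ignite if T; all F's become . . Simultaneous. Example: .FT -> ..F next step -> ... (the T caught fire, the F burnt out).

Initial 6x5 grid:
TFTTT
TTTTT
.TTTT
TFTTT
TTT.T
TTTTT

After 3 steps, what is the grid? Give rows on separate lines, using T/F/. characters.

Step 1: 7 trees catch fire, 2 burn out
  F.FTT
  TFTTT
  .FTTT
  F.FTT
  TFT.T
  TTTTT
Step 2: 8 trees catch fire, 7 burn out
  ...FT
  F.FTT
  ..FTT
  ...FT
  F.F.T
  TFTTT
Step 3: 6 trees catch fire, 8 burn out
  ....F
  ...FT
  ...FT
  ....F
  ....T
  F.FTT

....F
...FT
...FT
....F
....T
F.FTT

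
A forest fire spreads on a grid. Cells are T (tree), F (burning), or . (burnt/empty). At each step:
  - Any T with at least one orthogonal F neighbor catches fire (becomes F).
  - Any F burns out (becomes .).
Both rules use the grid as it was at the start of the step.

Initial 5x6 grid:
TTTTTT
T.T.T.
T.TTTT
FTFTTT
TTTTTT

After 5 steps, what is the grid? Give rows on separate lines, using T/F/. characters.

Step 1: 6 trees catch fire, 2 burn out
  TTTTTT
  T.T.T.
  F.FTTT
  .F.FTT
  FTFTTT
Step 2: 6 trees catch fire, 6 burn out
  TTTTTT
  F.F.T.
  ...FTT
  ....FT
  .F.FTT
Step 3: 5 trees catch fire, 6 burn out
  FTFTTT
  ....T.
  ....FT
  .....F
  ....FT
Step 4: 5 trees catch fire, 5 burn out
  .F.FTT
  ....F.
  .....F
  ......
  .....F
Step 5: 1 trees catch fire, 5 burn out
  ....FT
  ......
  ......
  ......
  ......

....FT
......
......
......
......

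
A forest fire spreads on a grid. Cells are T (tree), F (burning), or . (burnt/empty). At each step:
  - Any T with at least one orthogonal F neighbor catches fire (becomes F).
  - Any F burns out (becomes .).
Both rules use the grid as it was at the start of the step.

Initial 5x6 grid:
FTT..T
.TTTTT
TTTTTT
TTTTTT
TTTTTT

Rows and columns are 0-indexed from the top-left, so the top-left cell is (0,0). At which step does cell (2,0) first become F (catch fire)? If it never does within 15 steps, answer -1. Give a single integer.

Step 1: cell (2,0)='T' (+1 fires, +1 burnt)
Step 2: cell (2,0)='T' (+2 fires, +1 burnt)
Step 3: cell (2,0)='T' (+2 fires, +2 burnt)
Step 4: cell (2,0)='F' (+4 fires, +2 burnt)
  -> target ignites at step 4
Step 5: cell (2,0)='.' (+5 fires, +4 burnt)
Step 6: cell (2,0)='.' (+5 fires, +5 burnt)
Step 7: cell (2,0)='.' (+4 fires, +5 burnt)
Step 8: cell (2,0)='.' (+2 fires, +4 burnt)
Step 9: cell (2,0)='.' (+1 fires, +2 burnt)
Step 10: cell (2,0)='.' (+0 fires, +1 burnt)
  fire out at step 10

4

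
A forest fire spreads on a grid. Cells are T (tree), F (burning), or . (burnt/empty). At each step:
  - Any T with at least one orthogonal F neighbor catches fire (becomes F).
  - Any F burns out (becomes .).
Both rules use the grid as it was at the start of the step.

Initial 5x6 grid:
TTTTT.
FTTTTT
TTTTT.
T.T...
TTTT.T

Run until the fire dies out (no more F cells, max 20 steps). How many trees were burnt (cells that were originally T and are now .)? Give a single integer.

Step 1: +3 fires, +1 burnt (F count now 3)
Step 2: +4 fires, +3 burnt (F count now 4)
Step 3: +4 fires, +4 burnt (F count now 4)
Step 4: +5 fires, +4 burnt (F count now 5)
Step 5: +4 fires, +5 burnt (F count now 4)
Step 6: +1 fires, +4 burnt (F count now 1)
Step 7: +0 fires, +1 burnt (F count now 0)
Fire out after step 7
Initially T: 22, now '.': 29
Total burnt (originally-T cells now '.'): 21

Answer: 21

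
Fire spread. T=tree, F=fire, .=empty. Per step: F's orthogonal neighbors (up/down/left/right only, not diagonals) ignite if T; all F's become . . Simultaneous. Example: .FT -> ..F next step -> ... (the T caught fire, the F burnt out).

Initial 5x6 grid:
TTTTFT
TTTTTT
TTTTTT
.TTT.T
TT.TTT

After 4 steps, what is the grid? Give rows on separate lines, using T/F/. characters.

Step 1: 3 trees catch fire, 1 burn out
  TTTF.F
  TTTTFT
  TTTTTT
  .TTT.T
  TT.TTT
Step 2: 4 trees catch fire, 3 burn out
  TTF...
  TTTF.F
  TTTTFT
  .TTT.T
  TT.TTT
Step 3: 4 trees catch fire, 4 burn out
  TF....
  TTF...
  TTTF.F
  .TTT.T
  TT.TTT
Step 4: 5 trees catch fire, 4 burn out
  F.....
  TF....
  TTF...
  .TTF.F
  TT.TTT

F.....
TF....
TTF...
.TTF.F
TT.TTT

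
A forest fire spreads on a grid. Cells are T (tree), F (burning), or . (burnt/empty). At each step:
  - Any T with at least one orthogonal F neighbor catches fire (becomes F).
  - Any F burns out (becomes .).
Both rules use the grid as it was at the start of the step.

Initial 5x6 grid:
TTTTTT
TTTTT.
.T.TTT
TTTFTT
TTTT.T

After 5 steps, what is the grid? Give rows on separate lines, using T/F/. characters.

Step 1: 4 trees catch fire, 1 burn out
  TTTTTT
  TTTTT.
  .T.FTT
  TTF.FT
  TTTF.T
Step 2: 5 trees catch fire, 4 burn out
  TTTTTT
  TTTFT.
  .T..FT
  TF...F
  TTF..T
Step 3: 8 trees catch fire, 5 burn out
  TTTFTT
  TTF.F.
  .F...F
  F.....
  TF...F
Step 4: 4 trees catch fire, 8 burn out
  TTF.FT
  TF....
  ......
  ......
  F.....
Step 5: 3 trees catch fire, 4 burn out
  TF...F
  F.....
  ......
  ......
  ......

TF...F
F.....
......
......
......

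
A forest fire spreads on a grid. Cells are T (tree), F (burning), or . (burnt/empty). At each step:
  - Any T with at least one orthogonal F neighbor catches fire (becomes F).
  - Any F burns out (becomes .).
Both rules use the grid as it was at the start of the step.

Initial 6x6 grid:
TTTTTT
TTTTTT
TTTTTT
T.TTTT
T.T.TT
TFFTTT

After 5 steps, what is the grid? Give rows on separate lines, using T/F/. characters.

Step 1: 3 trees catch fire, 2 burn out
  TTTTTT
  TTTTTT
  TTTTTT
  T.TTTT
  T.F.TT
  F..FTT
Step 2: 3 trees catch fire, 3 burn out
  TTTTTT
  TTTTTT
  TTTTTT
  T.FTTT
  F...TT
  ....FT
Step 3: 5 trees catch fire, 3 burn out
  TTTTTT
  TTTTTT
  TTFTTT
  F..FTT
  ....FT
  .....F
Step 4: 6 trees catch fire, 5 burn out
  TTTTTT
  TTFTTT
  FF.FTT
  ....FT
  .....F
  ......
Step 5: 6 trees catch fire, 6 burn out
  TTFTTT
  FF.FTT
  ....FT
  .....F
  ......
  ......

TTFTTT
FF.FTT
....FT
.....F
......
......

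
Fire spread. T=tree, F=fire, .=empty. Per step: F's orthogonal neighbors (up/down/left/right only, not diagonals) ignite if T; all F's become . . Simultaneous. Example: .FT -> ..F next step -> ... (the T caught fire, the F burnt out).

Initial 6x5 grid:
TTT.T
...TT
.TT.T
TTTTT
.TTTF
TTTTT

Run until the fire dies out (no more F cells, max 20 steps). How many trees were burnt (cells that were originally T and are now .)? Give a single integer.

Step 1: +3 fires, +1 burnt (F count now 3)
Step 2: +4 fires, +3 burnt (F count now 4)
Step 3: +4 fires, +4 burnt (F count now 4)
Step 4: +5 fires, +4 burnt (F count now 5)
Step 5: +3 fires, +5 burnt (F count now 3)
Step 6: +0 fires, +3 burnt (F count now 0)
Fire out after step 6
Initially T: 22, now '.': 27
Total burnt (originally-T cells now '.'): 19

Answer: 19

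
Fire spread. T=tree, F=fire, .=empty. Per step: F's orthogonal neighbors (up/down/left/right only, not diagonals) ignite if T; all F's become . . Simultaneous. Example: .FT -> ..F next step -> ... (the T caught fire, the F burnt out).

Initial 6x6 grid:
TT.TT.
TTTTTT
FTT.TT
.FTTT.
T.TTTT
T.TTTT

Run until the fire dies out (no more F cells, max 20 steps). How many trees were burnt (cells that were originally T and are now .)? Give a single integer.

Step 1: +3 fires, +2 burnt (F count now 3)
Step 2: +5 fires, +3 burnt (F count now 5)
Step 3: +5 fires, +5 burnt (F count now 5)
Step 4: +4 fires, +5 burnt (F count now 4)
Step 5: +5 fires, +4 burnt (F count now 5)
Step 6: +3 fires, +5 burnt (F count now 3)
Step 7: +0 fires, +3 burnt (F count now 0)
Fire out after step 7
Initially T: 27, now '.': 34
Total burnt (originally-T cells now '.'): 25

Answer: 25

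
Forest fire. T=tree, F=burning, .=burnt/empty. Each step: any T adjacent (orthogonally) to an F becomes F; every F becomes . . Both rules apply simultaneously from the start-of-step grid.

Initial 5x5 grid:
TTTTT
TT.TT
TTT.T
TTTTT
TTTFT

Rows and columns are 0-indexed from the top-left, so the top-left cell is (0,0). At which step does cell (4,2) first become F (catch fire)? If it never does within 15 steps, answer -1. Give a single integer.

Step 1: cell (4,2)='F' (+3 fires, +1 burnt)
  -> target ignites at step 1
Step 2: cell (4,2)='.' (+3 fires, +3 burnt)
Step 3: cell (4,2)='.' (+4 fires, +3 burnt)
Step 4: cell (4,2)='.' (+3 fires, +4 burnt)
Step 5: cell (4,2)='.' (+4 fires, +3 burnt)
Step 6: cell (4,2)='.' (+3 fires, +4 burnt)
Step 7: cell (4,2)='.' (+2 fires, +3 burnt)
Step 8: cell (4,2)='.' (+0 fires, +2 burnt)
  fire out at step 8

1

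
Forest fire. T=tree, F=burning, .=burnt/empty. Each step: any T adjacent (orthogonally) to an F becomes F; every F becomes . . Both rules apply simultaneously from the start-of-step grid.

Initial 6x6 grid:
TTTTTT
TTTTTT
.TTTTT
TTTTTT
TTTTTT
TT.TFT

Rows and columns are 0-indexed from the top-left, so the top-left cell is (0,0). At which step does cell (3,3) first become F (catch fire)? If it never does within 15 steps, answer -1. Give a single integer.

Step 1: cell (3,3)='T' (+3 fires, +1 burnt)
Step 2: cell (3,3)='T' (+3 fires, +3 burnt)
Step 3: cell (3,3)='F' (+4 fires, +3 burnt)
  -> target ignites at step 3
Step 4: cell (3,3)='.' (+5 fires, +4 burnt)
Step 5: cell (3,3)='.' (+7 fires, +5 burnt)
Step 6: cell (3,3)='.' (+6 fires, +7 burnt)
Step 7: cell (3,3)='.' (+2 fires, +6 burnt)
Step 8: cell (3,3)='.' (+2 fires, +2 burnt)
Step 9: cell (3,3)='.' (+1 fires, +2 burnt)
Step 10: cell (3,3)='.' (+0 fires, +1 burnt)
  fire out at step 10

3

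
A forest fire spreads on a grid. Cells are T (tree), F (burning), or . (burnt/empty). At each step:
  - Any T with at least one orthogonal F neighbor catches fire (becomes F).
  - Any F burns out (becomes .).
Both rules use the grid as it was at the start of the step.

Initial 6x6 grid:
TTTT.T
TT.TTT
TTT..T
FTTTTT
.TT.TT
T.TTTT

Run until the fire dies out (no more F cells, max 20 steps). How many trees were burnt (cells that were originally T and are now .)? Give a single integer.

Answer: 27

Derivation:
Step 1: +2 fires, +1 burnt (F count now 2)
Step 2: +4 fires, +2 burnt (F count now 4)
Step 3: +5 fires, +4 burnt (F count now 5)
Step 4: +3 fires, +5 burnt (F count now 3)
Step 5: +4 fires, +3 burnt (F count now 4)
Step 6: +4 fires, +4 burnt (F count now 4)
Step 7: +3 fires, +4 burnt (F count now 3)
Step 8: +2 fires, +3 burnt (F count now 2)
Step 9: +0 fires, +2 burnt (F count now 0)
Fire out after step 9
Initially T: 28, now '.': 35
Total burnt (originally-T cells now '.'): 27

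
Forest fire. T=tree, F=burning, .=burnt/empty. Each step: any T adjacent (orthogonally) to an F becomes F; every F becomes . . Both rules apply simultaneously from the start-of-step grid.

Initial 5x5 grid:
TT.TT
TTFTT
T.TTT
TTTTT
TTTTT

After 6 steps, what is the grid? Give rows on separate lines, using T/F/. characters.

Step 1: 3 trees catch fire, 1 burn out
  TT.TT
  TF.FT
  T.FTT
  TTTTT
  TTTTT
Step 2: 6 trees catch fire, 3 burn out
  TF.FT
  F...F
  T..FT
  TTFTT
  TTTTT
Step 3: 7 trees catch fire, 6 burn out
  F...F
  .....
  F...F
  TF.FT
  TTFTT
Step 4: 4 trees catch fire, 7 burn out
  .....
  .....
  .....
  F...F
  TF.FT
Step 5: 2 trees catch fire, 4 burn out
  .....
  .....
  .....
  .....
  F...F
Step 6: 0 trees catch fire, 2 burn out
  .....
  .....
  .....
  .....
  .....

.....
.....
.....
.....
.....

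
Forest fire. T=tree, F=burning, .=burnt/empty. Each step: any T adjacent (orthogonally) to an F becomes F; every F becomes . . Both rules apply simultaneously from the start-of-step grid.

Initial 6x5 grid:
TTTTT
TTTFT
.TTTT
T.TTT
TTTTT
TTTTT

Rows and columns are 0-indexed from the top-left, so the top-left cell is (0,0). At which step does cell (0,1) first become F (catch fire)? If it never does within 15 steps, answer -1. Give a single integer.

Step 1: cell (0,1)='T' (+4 fires, +1 burnt)
Step 2: cell (0,1)='T' (+6 fires, +4 burnt)
Step 3: cell (0,1)='F' (+6 fires, +6 burnt)
  -> target ignites at step 3
Step 4: cell (0,1)='.' (+4 fires, +6 burnt)
Step 5: cell (0,1)='.' (+3 fires, +4 burnt)
Step 6: cell (0,1)='.' (+2 fires, +3 burnt)
Step 7: cell (0,1)='.' (+2 fires, +2 burnt)
Step 8: cell (0,1)='.' (+0 fires, +2 burnt)
  fire out at step 8

3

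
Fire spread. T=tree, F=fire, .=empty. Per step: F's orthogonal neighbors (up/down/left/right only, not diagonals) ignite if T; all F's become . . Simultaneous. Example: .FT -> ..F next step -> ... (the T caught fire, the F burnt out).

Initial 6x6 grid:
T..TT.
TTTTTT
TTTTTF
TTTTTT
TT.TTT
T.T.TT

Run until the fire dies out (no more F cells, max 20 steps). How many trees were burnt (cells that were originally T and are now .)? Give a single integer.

Step 1: +3 fires, +1 burnt (F count now 3)
Step 2: +4 fires, +3 burnt (F count now 4)
Step 3: +6 fires, +4 burnt (F count now 6)
Step 4: +6 fires, +6 burnt (F count now 6)
Step 5: +3 fires, +6 burnt (F count now 3)
Step 6: +3 fires, +3 burnt (F count now 3)
Step 7: +2 fires, +3 burnt (F count now 2)
Step 8: +1 fires, +2 burnt (F count now 1)
Step 9: +0 fires, +1 burnt (F count now 0)
Fire out after step 9
Initially T: 29, now '.': 35
Total burnt (originally-T cells now '.'): 28

Answer: 28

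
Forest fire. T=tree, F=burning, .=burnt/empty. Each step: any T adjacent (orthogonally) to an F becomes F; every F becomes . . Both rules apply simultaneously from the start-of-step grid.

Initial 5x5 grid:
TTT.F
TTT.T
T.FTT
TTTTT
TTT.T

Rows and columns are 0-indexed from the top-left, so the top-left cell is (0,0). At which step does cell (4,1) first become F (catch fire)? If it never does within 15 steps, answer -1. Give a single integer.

Step 1: cell (4,1)='T' (+4 fires, +2 burnt)
Step 2: cell (4,1)='T' (+6 fires, +4 burnt)
Step 3: cell (4,1)='F' (+5 fires, +6 burnt)
  -> target ignites at step 3
Step 4: cell (4,1)='.' (+4 fires, +5 burnt)
Step 5: cell (4,1)='.' (+0 fires, +4 burnt)
  fire out at step 5

3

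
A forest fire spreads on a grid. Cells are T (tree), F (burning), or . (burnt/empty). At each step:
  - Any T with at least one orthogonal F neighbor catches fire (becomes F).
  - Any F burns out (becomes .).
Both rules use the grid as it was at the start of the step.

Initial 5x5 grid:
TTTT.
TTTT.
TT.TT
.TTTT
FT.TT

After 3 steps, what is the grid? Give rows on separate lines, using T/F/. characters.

Step 1: 1 trees catch fire, 1 burn out
  TTTT.
  TTTT.
  TT.TT
  .TTTT
  .F.TT
Step 2: 1 trees catch fire, 1 burn out
  TTTT.
  TTTT.
  TT.TT
  .FTTT
  ...TT
Step 3: 2 trees catch fire, 1 burn out
  TTTT.
  TTTT.
  TF.TT
  ..FTT
  ...TT

TTTT.
TTTT.
TF.TT
..FTT
...TT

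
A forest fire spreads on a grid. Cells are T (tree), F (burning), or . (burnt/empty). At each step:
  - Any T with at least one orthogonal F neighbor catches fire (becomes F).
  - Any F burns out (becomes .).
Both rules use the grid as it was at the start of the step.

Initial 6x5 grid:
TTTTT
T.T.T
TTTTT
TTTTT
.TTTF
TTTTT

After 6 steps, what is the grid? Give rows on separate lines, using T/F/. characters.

Step 1: 3 trees catch fire, 1 burn out
  TTTTT
  T.T.T
  TTTTT
  TTTTF
  .TTF.
  TTTTF
Step 2: 4 trees catch fire, 3 burn out
  TTTTT
  T.T.T
  TTTTF
  TTTF.
  .TF..
  TTTF.
Step 3: 5 trees catch fire, 4 burn out
  TTTTT
  T.T.F
  TTTF.
  TTF..
  .F...
  TTF..
Step 4: 4 trees catch fire, 5 burn out
  TTTTF
  T.T..
  TTF..
  TF...
  .....
  TF...
Step 5: 5 trees catch fire, 4 burn out
  TTTF.
  T.F..
  TF...
  F....
  .....
  F....
Step 6: 2 trees catch fire, 5 burn out
  TTF..
  T....
  F....
  .....
  .....
  .....

TTF..
T....
F....
.....
.....
.....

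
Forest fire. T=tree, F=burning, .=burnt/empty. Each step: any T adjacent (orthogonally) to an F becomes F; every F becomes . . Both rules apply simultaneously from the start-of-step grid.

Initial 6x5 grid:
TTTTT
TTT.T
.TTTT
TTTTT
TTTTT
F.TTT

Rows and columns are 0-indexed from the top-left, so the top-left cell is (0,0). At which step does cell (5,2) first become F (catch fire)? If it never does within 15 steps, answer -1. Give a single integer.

Step 1: cell (5,2)='T' (+1 fires, +1 burnt)
Step 2: cell (5,2)='T' (+2 fires, +1 burnt)
Step 3: cell (5,2)='T' (+2 fires, +2 burnt)
Step 4: cell (5,2)='F' (+4 fires, +2 burnt)
  -> target ignites at step 4
Step 5: cell (5,2)='.' (+5 fires, +4 burnt)
Step 6: cell (5,2)='.' (+6 fires, +5 burnt)
Step 7: cell (5,2)='.' (+3 fires, +6 burnt)
Step 8: cell (5,2)='.' (+2 fires, +3 burnt)
Step 9: cell (5,2)='.' (+1 fires, +2 burnt)
Step 10: cell (5,2)='.' (+0 fires, +1 burnt)
  fire out at step 10

4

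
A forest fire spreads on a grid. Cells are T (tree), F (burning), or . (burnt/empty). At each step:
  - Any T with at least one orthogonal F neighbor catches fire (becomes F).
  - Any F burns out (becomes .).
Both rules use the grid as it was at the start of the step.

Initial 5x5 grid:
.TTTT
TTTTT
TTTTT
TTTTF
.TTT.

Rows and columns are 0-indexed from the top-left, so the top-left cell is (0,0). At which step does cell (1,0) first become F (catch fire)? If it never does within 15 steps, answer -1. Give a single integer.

Step 1: cell (1,0)='T' (+2 fires, +1 burnt)
Step 2: cell (1,0)='T' (+4 fires, +2 burnt)
Step 3: cell (1,0)='T' (+5 fires, +4 burnt)
Step 4: cell (1,0)='T' (+5 fires, +5 burnt)
Step 5: cell (1,0)='T' (+3 fires, +5 burnt)
Step 6: cell (1,0)='F' (+2 fires, +3 burnt)
  -> target ignites at step 6
Step 7: cell (1,0)='.' (+0 fires, +2 burnt)
  fire out at step 7

6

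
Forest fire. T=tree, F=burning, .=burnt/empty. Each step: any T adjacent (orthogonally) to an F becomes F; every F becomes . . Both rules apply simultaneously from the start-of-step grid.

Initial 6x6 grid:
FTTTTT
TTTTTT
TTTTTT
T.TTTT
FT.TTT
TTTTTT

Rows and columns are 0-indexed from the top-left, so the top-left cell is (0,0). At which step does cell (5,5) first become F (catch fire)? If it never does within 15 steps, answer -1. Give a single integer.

Step 1: cell (5,5)='T' (+5 fires, +2 burnt)
Step 2: cell (5,5)='T' (+4 fires, +5 burnt)
Step 3: cell (5,5)='T' (+4 fires, +4 burnt)
Step 4: cell (5,5)='T' (+4 fires, +4 burnt)
Step 5: cell (5,5)='T' (+6 fires, +4 burnt)
Step 6: cell (5,5)='F' (+5 fires, +6 burnt)
  -> target ignites at step 6
Step 7: cell (5,5)='.' (+3 fires, +5 burnt)
Step 8: cell (5,5)='.' (+1 fires, +3 burnt)
Step 9: cell (5,5)='.' (+0 fires, +1 burnt)
  fire out at step 9

6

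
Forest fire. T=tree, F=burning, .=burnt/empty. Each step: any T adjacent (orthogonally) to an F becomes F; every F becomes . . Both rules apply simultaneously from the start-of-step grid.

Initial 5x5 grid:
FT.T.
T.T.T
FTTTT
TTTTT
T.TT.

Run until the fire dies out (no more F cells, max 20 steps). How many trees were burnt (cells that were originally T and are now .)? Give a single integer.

Step 1: +4 fires, +2 burnt (F count now 4)
Step 2: +3 fires, +4 burnt (F count now 3)
Step 3: +3 fires, +3 burnt (F count now 3)
Step 4: +3 fires, +3 burnt (F count now 3)
Step 5: +3 fires, +3 burnt (F count now 3)
Step 6: +0 fires, +3 burnt (F count now 0)
Fire out after step 6
Initially T: 17, now '.': 24
Total burnt (originally-T cells now '.'): 16

Answer: 16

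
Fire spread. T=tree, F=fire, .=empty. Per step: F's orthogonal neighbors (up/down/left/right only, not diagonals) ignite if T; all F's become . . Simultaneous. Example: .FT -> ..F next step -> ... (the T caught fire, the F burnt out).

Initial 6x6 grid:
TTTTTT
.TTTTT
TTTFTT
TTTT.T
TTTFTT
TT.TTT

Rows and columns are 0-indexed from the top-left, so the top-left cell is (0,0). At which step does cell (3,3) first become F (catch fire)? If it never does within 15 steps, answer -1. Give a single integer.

Step 1: cell (3,3)='F' (+7 fires, +2 burnt)
  -> target ignites at step 1
Step 2: cell (3,3)='.' (+9 fires, +7 burnt)
Step 3: cell (3,3)='.' (+10 fires, +9 burnt)
Step 4: cell (3,3)='.' (+4 fires, +10 burnt)
Step 5: cell (3,3)='.' (+1 fires, +4 burnt)
Step 6: cell (3,3)='.' (+0 fires, +1 burnt)
  fire out at step 6

1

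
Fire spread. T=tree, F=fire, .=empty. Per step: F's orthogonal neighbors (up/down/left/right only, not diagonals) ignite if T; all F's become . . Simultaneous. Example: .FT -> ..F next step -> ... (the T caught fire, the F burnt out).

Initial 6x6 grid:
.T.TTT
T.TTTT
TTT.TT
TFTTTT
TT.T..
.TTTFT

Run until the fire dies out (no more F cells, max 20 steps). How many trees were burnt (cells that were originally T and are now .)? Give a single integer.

Step 1: +6 fires, +2 burnt (F count now 6)
Step 2: +7 fires, +6 burnt (F count now 7)
Step 3: +3 fires, +7 burnt (F count now 3)
Step 4: +3 fires, +3 burnt (F count now 3)
Step 5: +3 fires, +3 burnt (F count now 3)
Step 6: +2 fires, +3 burnt (F count now 2)
Step 7: +1 fires, +2 burnt (F count now 1)
Step 8: +0 fires, +1 burnt (F count now 0)
Fire out after step 8
Initially T: 26, now '.': 35
Total burnt (originally-T cells now '.'): 25

Answer: 25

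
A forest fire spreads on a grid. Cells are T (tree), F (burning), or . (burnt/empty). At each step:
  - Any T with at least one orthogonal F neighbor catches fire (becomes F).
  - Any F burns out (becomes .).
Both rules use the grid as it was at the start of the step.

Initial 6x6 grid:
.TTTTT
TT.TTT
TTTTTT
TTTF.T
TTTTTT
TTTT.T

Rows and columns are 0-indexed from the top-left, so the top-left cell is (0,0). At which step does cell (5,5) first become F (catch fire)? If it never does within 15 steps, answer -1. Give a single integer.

Step 1: cell (5,5)='T' (+3 fires, +1 burnt)
Step 2: cell (5,5)='T' (+7 fires, +3 burnt)
Step 3: cell (5,5)='T' (+8 fires, +7 burnt)
Step 4: cell (5,5)='F' (+9 fires, +8 burnt)
  -> target ignites at step 4
Step 5: cell (5,5)='.' (+4 fires, +9 burnt)
Step 6: cell (5,5)='.' (+0 fires, +4 burnt)
  fire out at step 6

4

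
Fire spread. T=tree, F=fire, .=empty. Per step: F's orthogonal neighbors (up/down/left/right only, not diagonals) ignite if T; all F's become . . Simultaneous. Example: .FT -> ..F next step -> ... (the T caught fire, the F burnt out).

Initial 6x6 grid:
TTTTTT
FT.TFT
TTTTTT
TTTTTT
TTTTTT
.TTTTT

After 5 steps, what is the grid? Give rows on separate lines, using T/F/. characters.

Step 1: 7 trees catch fire, 2 burn out
  FTTTFT
  .F.F.F
  FTTTFT
  TTTTTT
  TTTTTT
  .TTTTT
Step 2: 8 trees catch fire, 7 burn out
  .FTF.F
  ......
  .FTF.F
  FTTTFT
  TTTTTT
  .TTTTT
Step 3: 7 trees catch fire, 8 burn out
  ..F...
  ......
  ..F...
  .FTF.F
  FTTTFT
  .TTTTT
Step 4: 5 trees catch fire, 7 burn out
  ......
  ......
  ......
  ..F...
  .FTF.F
  .TTTFT
Step 5: 4 trees catch fire, 5 burn out
  ......
  ......
  ......
  ......
  ..F...
  .FTF.F

......
......
......
......
..F...
.FTF.F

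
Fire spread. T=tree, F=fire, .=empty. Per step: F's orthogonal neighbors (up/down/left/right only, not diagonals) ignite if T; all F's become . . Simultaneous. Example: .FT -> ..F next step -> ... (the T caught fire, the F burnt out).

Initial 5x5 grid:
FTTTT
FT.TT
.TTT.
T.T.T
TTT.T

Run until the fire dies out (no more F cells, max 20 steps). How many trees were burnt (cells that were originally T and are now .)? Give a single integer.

Step 1: +2 fires, +2 burnt (F count now 2)
Step 2: +2 fires, +2 burnt (F count now 2)
Step 3: +2 fires, +2 burnt (F count now 2)
Step 4: +4 fires, +2 burnt (F count now 4)
Step 5: +2 fires, +4 burnt (F count now 2)
Step 6: +1 fires, +2 burnt (F count now 1)
Step 7: +1 fires, +1 burnt (F count now 1)
Step 8: +1 fires, +1 burnt (F count now 1)
Step 9: +0 fires, +1 burnt (F count now 0)
Fire out after step 9
Initially T: 17, now '.': 23
Total burnt (originally-T cells now '.'): 15

Answer: 15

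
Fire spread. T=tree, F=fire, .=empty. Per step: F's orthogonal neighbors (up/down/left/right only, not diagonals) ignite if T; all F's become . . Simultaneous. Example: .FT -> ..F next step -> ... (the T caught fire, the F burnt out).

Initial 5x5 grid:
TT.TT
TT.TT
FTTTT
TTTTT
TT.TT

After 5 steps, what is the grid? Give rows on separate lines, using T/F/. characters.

Step 1: 3 trees catch fire, 1 burn out
  TT.TT
  FT.TT
  .FTTT
  FTTTT
  TT.TT
Step 2: 5 trees catch fire, 3 burn out
  FT.TT
  .F.TT
  ..FTT
  .FTTT
  FT.TT
Step 3: 4 trees catch fire, 5 burn out
  .F.TT
  ...TT
  ...FT
  ..FTT
  .F.TT
Step 4: 3 trees catch fire, 4 burn out
  ...TT
  ...FT
  ....F
  ...FT
  ...TT
Step 5: 4 trees catch fire, 3 burn out
  ...FT
  ....F
  .....
  ....F
  ...FT

...FT
....F
.....
....F
...FT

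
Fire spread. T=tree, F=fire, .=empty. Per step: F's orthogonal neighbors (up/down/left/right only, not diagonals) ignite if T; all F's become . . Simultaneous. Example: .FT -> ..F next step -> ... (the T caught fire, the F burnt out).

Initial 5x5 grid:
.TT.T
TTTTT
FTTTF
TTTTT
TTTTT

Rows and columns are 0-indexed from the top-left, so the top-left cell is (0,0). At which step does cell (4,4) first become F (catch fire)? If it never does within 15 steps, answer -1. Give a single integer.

Step 1: cell (4,4)='T' (+6 fires, +2 burnt)
Step 2: cell (4,4)='F' (+8 fires, +6 burnt)
  -> target ignites at step 2
Step 3: cell (4,4)='.' (+5 fires, +8 burnt)
Step 4: cell (4,4)='.' (+2 fires, +5 burnt)
Step 5: cell (4,4)='.' (+0 fires, +2 burnt)
  fire out at step 5

2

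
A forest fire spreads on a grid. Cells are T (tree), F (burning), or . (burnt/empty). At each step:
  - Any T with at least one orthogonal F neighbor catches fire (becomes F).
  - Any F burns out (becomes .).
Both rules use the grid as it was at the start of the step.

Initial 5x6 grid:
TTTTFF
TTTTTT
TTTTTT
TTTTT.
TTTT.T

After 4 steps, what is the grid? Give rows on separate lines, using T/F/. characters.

Step 1: 3 trees catch fire, 2 burn out
  TTTF..
  TTTTFF
  TTTTTT
  TTTTT.
  TTTT.T
Step 2: 4 trees catch fire, 3 burn out
  TTF...
  TTTF..
  TTTTFF
  TTTTT.
  TTTT.T
Step 3: 4 trees catch fire, 4 burn out
  TF....
  TTF...
  TTTF..
  TTTTF.
  TTTT.T
Step 4: 4 trees catch fire, 4 burn out
  F.....
  TF....
  TTF...
  TTTF..
  TTTT.T

F.....
TF....
TTF...
TTTF..
TTTT.T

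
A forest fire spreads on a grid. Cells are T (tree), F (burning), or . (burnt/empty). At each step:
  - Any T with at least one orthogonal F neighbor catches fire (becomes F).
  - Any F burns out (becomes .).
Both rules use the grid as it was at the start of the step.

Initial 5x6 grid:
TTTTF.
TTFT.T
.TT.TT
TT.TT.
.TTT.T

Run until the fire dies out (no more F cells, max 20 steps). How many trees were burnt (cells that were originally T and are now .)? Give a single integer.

Answer: 19

Derivation:
Step 1: +5 fires, +2 burnt (F count now 5)
Step 2: +3 fires, +5 burnt (F count now 3)
Step 3: +2 fires, +3 burnt (F count now 2)
Step 4: +2 fires, +2 burnt (F count now 2)
Step 5: +1 fires, +2 burnt (F count now 1)
Step 6: +1 fires, +1 burnt (F count now 1)
Step 7: +1 fires, +1 burnt (F count now 1)
Step 8: +1 fires, +1 burnt (F count now 1)
Step 9: +1 fires, +1 burnt (F count now 1)
Step 10: +1 fires, +1 burnt (F count now 1)
Step 11: +1 fires, +1 burnt (F count now 1)
Step 12: +0 fires, +1 burnt (F count now 0)
Fire out after step 12
Initially T: 20, now '.': 29
Total burnt (originally-T cells now '.'): 19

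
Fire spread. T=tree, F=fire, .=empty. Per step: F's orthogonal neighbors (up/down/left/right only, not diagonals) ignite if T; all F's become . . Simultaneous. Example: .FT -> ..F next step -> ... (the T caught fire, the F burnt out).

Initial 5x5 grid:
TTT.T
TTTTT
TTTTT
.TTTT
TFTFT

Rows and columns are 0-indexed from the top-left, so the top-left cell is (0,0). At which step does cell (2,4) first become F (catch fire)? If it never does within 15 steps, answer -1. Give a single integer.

Step 1: cell (2,4)='T' (+5 fires, +2 burnt)
Step 2: cell (2,4)='T' (+4 fires, +5 burnt)
Step 3: cell (2,4)='F' (+5 fires, +4 burnt)
  -> target ignites at step 3
Step 4: cell (2,4)='.' (+4 fires, +5 burnt)
Step 5: cell (2,4)='.' (+3 fires, +4 burnt)
Step 6: cell (2,4)='.' (+0 fires, +3 burnt)
  fire out at step 6

3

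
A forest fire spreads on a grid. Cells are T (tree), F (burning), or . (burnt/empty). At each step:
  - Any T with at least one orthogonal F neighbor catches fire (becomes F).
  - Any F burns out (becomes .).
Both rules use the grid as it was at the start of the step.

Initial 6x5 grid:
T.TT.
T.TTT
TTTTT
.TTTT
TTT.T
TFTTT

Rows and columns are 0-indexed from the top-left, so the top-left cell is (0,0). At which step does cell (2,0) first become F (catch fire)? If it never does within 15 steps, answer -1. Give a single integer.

Step 1: cell (2,0)='T' (+3 fires, +1 burnt)
Step 2: cell (2,0)='T' (+4 fires, +3 burnt)
Step 3: cell (2,0)='T' (+3 fires, +4 burnt)
Step 4: cell (2,0)='F' (+4 fires, +3 burnt)
  -> target ignites at step 4
Step 5: cell (2,0)='.' (+4 fires, +4 burnt)
Step 6: cell (2,0)='.' (+4 fires, +4 burnt)
Step 7: cell (2,0)='.' (+2 fires, +4 burnt)
Step 8: cell (2,0)='.' (+0 fires, +2 burnt)
  fire out at step 8

4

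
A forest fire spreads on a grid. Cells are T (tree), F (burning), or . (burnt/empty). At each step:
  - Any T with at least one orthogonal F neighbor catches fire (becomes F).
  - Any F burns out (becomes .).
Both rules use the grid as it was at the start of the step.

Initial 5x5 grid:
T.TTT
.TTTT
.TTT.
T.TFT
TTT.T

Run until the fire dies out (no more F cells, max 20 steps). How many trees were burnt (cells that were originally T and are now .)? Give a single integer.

Step 1: +3 fires, +1 burnt (F count now 3)
Step 2: +4 fires, +3 burnt (F count now 4)
Step 3: +5 fires, +4 burnt (F count now 5)
Step 4: +4 fires, +5 burnt (F count now 4)
Step 5: +1 fires, +4 burnt (F count now 1)
Step 6: +0 fires, +1 burnt (F count now 0)
Fire out after step 6
Initially T: 18, now '.': 24
Total burnt (originally-T cells now '.'): 17

Answer: 17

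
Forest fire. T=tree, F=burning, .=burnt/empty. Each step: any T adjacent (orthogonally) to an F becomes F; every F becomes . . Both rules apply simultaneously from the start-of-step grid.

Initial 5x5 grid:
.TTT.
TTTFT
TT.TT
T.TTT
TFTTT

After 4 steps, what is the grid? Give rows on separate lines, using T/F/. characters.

Step 1: 6 trees catch fire, 2 burn out
  .TTF.
  TTF.F
  TT.FT
  T.TTT
  F.FTT
Step 2: 7 trees catch fire, 6 burn out
  .TF..
  TF...
  TT..F
  F.FFT
  ...FT
Step 3: 6 trees catch fire, 7 burn out
  .F...
  F....
  FF...
  ....F
  ....F
Step 4: 0 trees catch fire, 6 burn out
  .....
  .....
  .....
  .....
  .....

.....
.....
.....
.....
.....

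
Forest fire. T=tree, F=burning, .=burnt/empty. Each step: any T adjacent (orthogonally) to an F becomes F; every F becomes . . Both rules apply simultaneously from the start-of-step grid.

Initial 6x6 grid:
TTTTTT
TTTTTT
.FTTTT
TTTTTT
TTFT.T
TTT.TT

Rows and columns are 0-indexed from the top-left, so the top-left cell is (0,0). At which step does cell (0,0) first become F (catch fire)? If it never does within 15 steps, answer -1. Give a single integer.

Step 1: cell (0,0)='T' (+7 fires, +2 burnt)
Step 2: cell (0,0)='T' (+8 fires, +7 burnt)
Step 3: cell (0,0)='F' (+6 fires, +8 burnt)
  -> target ignites at step 3
Step 4: cell (0,0)='.' (+4 fires, +6 burnt)
Step 5: cell (0,0)='.' (+3 fires, +4 burnt)
Step 6: cell (0,0)='.' (+2 fires, +3 burnt)
Step 7: cell (0,0)='.' (+1 fires, +2 burnt)
Step 8: cell (0,0)='.' (+0 fires, +1 burnt)
  fire out at step 8

3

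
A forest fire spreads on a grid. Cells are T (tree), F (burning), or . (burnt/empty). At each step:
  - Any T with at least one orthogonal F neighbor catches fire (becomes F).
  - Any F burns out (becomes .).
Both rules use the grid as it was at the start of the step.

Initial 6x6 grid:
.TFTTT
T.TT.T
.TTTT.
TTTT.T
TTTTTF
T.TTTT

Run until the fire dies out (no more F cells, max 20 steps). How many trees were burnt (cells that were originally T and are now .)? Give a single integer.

Step 1: +6 fires, +2 burnt (F count now 6)
Step 2: +5 fires, +6 burnt (F count now 5)
Step 3: +7 fires, +5 burnt (F count now 7)
Step 4: +5 fires, +7 burnt (F count now 5)
Step 5: +2 fires, +5 burnt (F count now 2)
Step 6: +1 fires, +2 burnt (F count now 1)
Step 7: +0 fires, +1 burnt (F count now 0)
Fire out after step 7
Initially T: 27, now '.': 35
Total burnt (originally-T cells now '.'): 26

Answer: 26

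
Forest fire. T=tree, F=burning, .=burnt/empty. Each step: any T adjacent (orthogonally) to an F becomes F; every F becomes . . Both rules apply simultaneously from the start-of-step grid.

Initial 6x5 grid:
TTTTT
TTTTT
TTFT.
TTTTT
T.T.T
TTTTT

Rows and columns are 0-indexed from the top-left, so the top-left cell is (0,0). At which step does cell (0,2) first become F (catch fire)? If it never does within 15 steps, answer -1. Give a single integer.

Step 1: cell (0,2)='T' (+4 fires, +1 burnt)
Step 2: cell (0,2)='F' (+7 fires, +4 burnt)
  -> target ignites at step 2
Step 3: cell (0,2)='.' (+7 fires, +7 burnt)
Step 4: cell (0,2)='.' (+6 fires, +7 burnt)
Step 5: cell (0,2)='.' (+2 fires, +6 burnt)
Step 6: cell (0,2)='.' (+0 fires, +2 burnt)
  fire out at step 6

2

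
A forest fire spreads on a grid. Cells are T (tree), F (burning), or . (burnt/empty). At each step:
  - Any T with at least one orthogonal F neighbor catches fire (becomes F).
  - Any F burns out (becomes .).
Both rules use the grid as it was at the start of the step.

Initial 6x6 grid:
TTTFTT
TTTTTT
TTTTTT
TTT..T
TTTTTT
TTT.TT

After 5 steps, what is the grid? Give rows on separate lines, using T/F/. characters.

Step 1: 3 trees catch fire, 1 burn out
  TTF.FT
  TTTFTT
  TTTTTT
  TTT..T
  TTTTTT
  TTT.TT
Step 2: 5 trees catch fire, 3 burn out
  TF...F
  TTF.FT
  TTTFTT
  TTT..T
  TTTTTT
  TTT.TT
Step 3: 5 trees catch fire, 5 burn out
  F.....
  TF...F
  TTF.FT
  TTT..T
  TTTTTT
  TTT.TT
Step 4: 4 trees catch fire, 5 burn out
  ......
  F.....
  TF...F
  TTF..T
  TTTTTT
  TTT.TT
Step 5: 4 trees catch fire, 4 burn out
  ......
  ......
  F.....
  TF...F
  TTFTTT
  TTT.TT

......
......
F.....
TF...F
TTFTTT
TTT.TT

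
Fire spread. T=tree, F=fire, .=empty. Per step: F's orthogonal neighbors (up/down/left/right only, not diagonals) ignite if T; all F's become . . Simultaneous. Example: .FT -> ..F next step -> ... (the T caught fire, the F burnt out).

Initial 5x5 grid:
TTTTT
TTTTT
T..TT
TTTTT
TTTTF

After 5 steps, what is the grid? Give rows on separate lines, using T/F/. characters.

Step 1: 2 trees catch fire, 1 burn out
  TTTTT
  TTTTT
  T..TT
  TTTTF
  TTTF.
Step 2: 3 trees catch fire, 2 burn out
  TTTTT
  TTTTT
  T..TF
  TTTF.
  TTF..
Step 3: 4 trees catch fire, 3 burn out
  TTTTT
  TTTTF
  T..F.
  TTF..
  TF...
Step 4: 4 trees catch fire, 4 burn out
  TTTTF
  TTTF.
  T....
  TF...
  F....
Step 5: 3 trees catch fire, 4 burn out
  TTTF.
  TTF..
  T....
  F....
  .....

TTTF.
TTF..
T....
F....
.....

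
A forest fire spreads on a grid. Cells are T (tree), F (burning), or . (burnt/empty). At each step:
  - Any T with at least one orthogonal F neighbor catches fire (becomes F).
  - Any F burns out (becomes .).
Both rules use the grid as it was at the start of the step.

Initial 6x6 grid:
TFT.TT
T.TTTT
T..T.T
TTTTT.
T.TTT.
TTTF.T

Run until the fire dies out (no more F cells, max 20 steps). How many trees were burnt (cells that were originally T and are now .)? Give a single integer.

Answer: 24

Derivation:
Step 1: +4 fires, +2 burnt (F count now 4)
Step 2: +6 fires, +4 burnt (F count now 6)
Step 3: +6 fires, +6 burnt (F count now 6)
Step 4: +4 fires, +6 burnt (F count now 4)
Step 5: +2 fires, +4 burnt (F count now 2)
Step 6: +2 fires, +2 burnt (F count now 2)
Step 7: +0 fires, +2 burnt (F count now 0)
Fire out after step 7
Initially T: 25, now '.': 35
Total burnt (originally-T cells now '.'): 24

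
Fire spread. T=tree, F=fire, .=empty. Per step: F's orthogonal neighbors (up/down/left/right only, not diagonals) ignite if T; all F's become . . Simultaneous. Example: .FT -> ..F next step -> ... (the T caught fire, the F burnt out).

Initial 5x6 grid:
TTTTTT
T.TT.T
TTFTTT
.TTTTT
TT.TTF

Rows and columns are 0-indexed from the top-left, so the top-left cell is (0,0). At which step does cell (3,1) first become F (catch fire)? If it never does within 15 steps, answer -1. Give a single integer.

Step 1: cell (3,1)='T' (+6 fires, +2 burnt)
Step 2: cell (3,1)='F' (+9 fires, +6 burnt)
  -> target ignites at step 2
Step 3: cell (3,1)='.' (+5 fires, +9 burnt)
Step 4: cell (3,1)='.' (+4 fires, +5 burnt)
Step 5: cell (3,1)='.' (+0 fires, +4 burnt)
  fire out at step 5

2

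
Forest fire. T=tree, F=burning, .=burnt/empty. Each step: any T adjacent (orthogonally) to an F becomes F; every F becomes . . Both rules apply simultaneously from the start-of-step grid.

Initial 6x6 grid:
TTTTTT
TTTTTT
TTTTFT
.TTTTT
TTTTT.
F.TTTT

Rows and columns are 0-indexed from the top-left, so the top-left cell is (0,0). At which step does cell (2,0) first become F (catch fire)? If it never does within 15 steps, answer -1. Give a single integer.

Step 1: cell (2,0)='T' (+5 fires, +2 burnt)
Step 2: cell (2,0)='T' (+8 fires, +5 burnt)
Step 3: cell (2,0)='T' (+9 fires, +8 burnt)
Step 4: cell (2,0)='F' (+6 fires, +9 burnt)
  -> target ignites at step 4
Step 5: cell (2,0)='.' (+2 fires, +6 burnt)
Step 6: cell (2,0)='.' (+1 fires, +2 burnt)
Step 7: cell (2,0)='.' (+0 fires, +1 burnt)
  fire out at step 7

4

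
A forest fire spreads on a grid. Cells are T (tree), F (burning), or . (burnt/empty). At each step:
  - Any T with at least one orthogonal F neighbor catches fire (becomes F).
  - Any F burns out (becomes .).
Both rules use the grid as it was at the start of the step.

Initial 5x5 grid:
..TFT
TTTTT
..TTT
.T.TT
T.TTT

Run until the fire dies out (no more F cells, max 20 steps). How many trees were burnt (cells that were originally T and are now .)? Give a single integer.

Answer: 15

Derivation:
Step 1: +3 fires, +1 burnt (F count now 3)
Step 2: +3 fires, +3 burnt (F count now 3)
Step 3: +4 fires, +3 burnt (F count now 4)
Step 4: +3 fires, +4 burnt (F count now 3)
Step 5: +2 fires, +3 burnt (F count now 2)
Step 6: +0 fires, +2 burnt (F count now 0)
Fire out after step 6
Initially T: 17, now '.': 23
Total burnt (originally-T cells now '.'): 15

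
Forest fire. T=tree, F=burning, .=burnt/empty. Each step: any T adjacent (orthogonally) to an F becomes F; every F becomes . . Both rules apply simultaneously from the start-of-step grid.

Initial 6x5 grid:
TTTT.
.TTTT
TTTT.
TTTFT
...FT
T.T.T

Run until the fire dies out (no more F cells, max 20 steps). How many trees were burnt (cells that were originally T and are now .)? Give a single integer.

Step 1: +4 fires, +2 burnt (F count now 4)
Step 2: +4 fires, +4 burnt (F count now 4)
Step 3: +5 fires, +4 burnt (F count now 5)
Step 4: +3 fires, +5 burnt (F count now 3)
Step 5: +1 fires, +3 burnt (F count now 1)
Step 6: +1 fires, +1 burnt (F count now 1)
Step 7: +0 fires, +1 burnt (F count now 0)
Fire out after step 7
Initially T: 20, now '.': 28
Total burnt (originally-T cells now '.'): 18

Answer: 18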